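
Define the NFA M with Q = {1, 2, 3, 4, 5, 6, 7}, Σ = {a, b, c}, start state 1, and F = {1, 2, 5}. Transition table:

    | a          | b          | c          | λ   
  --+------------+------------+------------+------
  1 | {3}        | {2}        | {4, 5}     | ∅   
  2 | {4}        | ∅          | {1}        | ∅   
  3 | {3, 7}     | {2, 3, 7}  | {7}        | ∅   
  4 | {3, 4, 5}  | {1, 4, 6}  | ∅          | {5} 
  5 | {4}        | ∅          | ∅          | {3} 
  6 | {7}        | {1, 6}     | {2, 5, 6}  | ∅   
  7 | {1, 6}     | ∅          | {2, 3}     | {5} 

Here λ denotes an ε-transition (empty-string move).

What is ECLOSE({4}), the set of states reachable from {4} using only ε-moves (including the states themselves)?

{3, 4, 5}

Begin with {4}.
ε-move 4 → 5; add 5.
ε-move 5 → 3; add 3.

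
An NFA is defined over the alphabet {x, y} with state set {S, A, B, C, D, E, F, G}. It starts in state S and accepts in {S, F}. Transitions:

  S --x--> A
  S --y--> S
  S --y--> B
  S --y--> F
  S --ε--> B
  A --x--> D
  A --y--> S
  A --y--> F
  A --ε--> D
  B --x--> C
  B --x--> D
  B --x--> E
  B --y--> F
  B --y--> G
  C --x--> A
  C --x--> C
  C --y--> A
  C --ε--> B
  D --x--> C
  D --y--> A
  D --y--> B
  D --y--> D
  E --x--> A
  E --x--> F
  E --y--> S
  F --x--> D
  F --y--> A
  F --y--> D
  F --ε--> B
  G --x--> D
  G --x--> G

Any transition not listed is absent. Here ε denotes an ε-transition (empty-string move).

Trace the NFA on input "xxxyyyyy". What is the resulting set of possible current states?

{S, A, B, D, F, G}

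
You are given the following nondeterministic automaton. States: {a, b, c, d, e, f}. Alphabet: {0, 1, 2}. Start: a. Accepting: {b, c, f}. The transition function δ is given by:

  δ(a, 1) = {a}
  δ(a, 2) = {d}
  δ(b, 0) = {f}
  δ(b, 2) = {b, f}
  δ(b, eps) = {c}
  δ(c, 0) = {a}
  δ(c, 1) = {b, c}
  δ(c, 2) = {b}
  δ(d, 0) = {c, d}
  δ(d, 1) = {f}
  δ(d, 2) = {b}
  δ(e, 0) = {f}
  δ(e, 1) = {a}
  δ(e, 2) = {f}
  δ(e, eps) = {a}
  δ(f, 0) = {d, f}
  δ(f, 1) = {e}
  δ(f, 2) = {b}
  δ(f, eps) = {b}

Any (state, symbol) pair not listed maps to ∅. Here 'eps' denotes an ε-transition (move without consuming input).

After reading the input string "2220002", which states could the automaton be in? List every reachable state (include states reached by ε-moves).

Start in {a}.
Read '2': {a} → {d}.
Read '2': {d} → {b, c}.
Read '2': {b, c} → {b, c, f}.
Read '0': {b, c, f} → {a, b, c, d, f}.
Read '0': {a, b, c, d, f} → {a, b, c, d, f}.
Read '0': {a, b, c, d, f} → {a, b, c, d, f}.
Read '2': {a, b, c, d, f} → {b, c, d, f}.

{b, c, d, f}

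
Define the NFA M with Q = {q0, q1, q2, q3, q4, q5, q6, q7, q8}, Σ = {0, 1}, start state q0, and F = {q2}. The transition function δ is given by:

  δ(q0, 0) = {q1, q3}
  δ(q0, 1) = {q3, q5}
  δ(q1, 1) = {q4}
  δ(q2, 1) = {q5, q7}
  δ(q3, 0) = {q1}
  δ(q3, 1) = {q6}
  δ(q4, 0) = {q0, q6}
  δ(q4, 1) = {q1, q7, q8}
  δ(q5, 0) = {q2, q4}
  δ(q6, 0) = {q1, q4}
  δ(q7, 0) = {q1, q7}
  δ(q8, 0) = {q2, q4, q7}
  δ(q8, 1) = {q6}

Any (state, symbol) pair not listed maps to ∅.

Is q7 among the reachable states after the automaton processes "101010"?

Start in {q0}.
Read '1': q0→{q3, q5}; now {q3, q5}.
Read '0': q3→{q1}, q5→{q2, q4}; now {q1, q2, q4}.
Read '1': q1→{q4}, q2→{q5, q7}, q4→{q1, q7, q8}; now {q1, q4, q5, q7, q8}.
Read '0': q1→∅, q4→{q0, q6}, q5→{q2, q4}, q7→{q1, q7}, q8→{q2, q4, q7}; now {q0, q1, q2, q4, q6, q7}.
Read '1': q0→{q3, q5}, q1→{q4}, q2→{q5, q7}, q4→{q1, q7, q8}, q6→∅, q7→∅; now {q1, q3, q4, q5, q7, q8}.
Read '0': q1→∅, q3→{q1}, q4→{q0, q6}, q5→{q2, q4}, q7→{q1, q7}, q8→{q2, q4, q7}; now {q0, q1, q2, q4, q6, q7}.
State q7 is in {q0, q1, q2, q4, q6, q7}.

Yes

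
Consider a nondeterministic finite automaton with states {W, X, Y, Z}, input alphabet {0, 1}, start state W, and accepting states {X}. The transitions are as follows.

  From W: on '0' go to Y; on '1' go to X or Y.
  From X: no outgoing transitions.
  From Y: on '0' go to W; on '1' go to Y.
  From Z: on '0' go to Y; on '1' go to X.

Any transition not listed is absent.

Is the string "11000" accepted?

No

Start in {W}.
Read '1': {W} → {X, Y}.
Read '1': {X, Y} → {Y}.
Read '0': {Y} → {W}.
Read '0': {W} → {Y}.
Read '0': {Y} → {W}.
The final set {W} contains no accepting state.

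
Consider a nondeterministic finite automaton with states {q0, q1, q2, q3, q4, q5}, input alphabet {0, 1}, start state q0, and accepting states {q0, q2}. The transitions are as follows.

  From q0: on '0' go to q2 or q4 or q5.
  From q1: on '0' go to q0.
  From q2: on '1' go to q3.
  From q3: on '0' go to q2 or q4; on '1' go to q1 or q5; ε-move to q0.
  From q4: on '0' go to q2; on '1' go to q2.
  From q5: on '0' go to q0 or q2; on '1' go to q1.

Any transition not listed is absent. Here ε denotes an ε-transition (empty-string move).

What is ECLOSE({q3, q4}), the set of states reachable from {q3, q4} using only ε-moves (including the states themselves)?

Begin with {q3, q4}.
ε-move q3 → q0; add q0.

{q0, q3, q4}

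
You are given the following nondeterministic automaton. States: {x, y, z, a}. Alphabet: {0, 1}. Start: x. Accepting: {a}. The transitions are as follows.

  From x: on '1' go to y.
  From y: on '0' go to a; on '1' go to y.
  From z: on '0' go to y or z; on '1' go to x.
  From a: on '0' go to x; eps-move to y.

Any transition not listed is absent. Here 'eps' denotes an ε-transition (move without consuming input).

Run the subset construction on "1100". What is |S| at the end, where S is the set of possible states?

Start in {x}.
Read '1': x→{y}; now {y}.
Read '1': y→{y}; now {y}.
Read '0': y→{a}; union {a}; ε-closure = {y, a}.
Read '0': y→{a}, a→{x}; union {x, a}; ε-closure = {x, y, a}.
That set has 3 states.

3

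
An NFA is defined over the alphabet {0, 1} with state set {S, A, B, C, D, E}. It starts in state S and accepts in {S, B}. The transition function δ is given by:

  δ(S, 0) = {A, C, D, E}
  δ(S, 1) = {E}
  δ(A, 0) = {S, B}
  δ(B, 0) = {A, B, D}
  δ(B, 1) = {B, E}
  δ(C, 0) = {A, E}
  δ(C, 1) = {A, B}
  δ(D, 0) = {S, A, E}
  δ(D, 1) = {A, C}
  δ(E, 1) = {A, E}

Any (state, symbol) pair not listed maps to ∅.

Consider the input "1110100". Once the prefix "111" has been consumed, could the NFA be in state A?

Yes

Start in {S}.
Read '1': S→{E}; now {E}.
Read '1': E→{A, E}; now {A, E}.
Read '1': A→∅, E→{A, E}; now {A, E}.
State A is in {A, E}.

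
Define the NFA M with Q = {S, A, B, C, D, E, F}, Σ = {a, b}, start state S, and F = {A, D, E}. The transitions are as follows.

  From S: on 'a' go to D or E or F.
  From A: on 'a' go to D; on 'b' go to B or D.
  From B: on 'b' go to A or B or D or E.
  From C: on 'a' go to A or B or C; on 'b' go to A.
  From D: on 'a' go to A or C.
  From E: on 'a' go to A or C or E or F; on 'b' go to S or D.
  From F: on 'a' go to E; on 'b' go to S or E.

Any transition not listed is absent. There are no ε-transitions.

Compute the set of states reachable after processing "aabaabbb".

{S, A, B, D, E}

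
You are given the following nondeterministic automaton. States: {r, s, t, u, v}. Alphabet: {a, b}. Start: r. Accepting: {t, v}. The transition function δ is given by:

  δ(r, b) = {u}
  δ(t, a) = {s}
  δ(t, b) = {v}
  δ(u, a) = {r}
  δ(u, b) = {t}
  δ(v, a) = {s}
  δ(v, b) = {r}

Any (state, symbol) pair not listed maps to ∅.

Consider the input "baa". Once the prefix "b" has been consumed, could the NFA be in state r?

No

Start in {r}.
Read 'b': r→{u}; now {u}.
State r is not in {u}.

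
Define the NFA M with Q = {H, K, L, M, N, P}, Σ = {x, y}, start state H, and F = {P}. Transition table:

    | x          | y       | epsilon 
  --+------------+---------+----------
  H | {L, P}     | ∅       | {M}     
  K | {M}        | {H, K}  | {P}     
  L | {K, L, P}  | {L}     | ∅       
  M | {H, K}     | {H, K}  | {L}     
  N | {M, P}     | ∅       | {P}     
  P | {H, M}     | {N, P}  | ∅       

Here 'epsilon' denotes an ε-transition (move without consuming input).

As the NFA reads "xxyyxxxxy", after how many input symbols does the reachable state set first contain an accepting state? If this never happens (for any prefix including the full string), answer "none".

1

Start: ε-closure({H}) = {H, L, M}.
Read 'x': H→{L, P}, L→{K, L, P}, M→{H, K}; union {H, K, L, P}; ε-closure = {H, K, L, M, P}.
None of the earlier sets intersect F, but {H, K, L, M, P} does.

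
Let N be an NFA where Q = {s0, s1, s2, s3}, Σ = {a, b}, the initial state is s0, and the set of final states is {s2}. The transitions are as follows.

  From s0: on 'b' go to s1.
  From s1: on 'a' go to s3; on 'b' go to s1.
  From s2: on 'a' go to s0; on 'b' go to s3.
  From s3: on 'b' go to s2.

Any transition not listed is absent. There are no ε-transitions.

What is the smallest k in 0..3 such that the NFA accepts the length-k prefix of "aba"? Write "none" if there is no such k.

none

Start in {s0}.
Read 'a': s0→∅; now ∅.
The set is empty and remains empty for the remaining 2 symbols.
No reachable set along the way intersects F.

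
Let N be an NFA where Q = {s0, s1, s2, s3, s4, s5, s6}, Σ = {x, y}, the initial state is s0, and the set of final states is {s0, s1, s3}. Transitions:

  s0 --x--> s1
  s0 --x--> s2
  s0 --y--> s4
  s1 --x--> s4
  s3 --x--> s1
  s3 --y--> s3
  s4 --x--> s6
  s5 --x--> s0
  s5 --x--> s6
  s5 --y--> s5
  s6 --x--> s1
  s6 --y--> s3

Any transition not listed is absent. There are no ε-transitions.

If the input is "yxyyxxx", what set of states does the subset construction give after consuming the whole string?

Start in {s0}.
Read 'y': s0→{s4}; now {s4}.
Read 'x': s4→{s6}; now {s6}.
Read 'y': s6→{s3}; now {s3}.
Read 'y': s3→{s3}; now {s3}.
Read 'x': s3→{s1}; now {s1}.
Read 'x': s1→{s4}; now {s4}.
Read 'x': s4→{s6}; now {s6}.

{s6}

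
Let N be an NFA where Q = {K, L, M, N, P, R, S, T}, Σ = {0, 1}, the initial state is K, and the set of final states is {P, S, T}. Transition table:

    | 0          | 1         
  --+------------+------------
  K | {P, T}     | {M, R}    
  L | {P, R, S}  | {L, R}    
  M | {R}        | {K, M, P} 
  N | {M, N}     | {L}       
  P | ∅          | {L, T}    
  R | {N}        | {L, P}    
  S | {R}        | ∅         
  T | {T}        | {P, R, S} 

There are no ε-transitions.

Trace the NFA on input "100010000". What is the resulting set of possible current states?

Start in {K}.
Read '1': K→{M, R}; now {M, R}.
Read '0': M→{R}, R→{N}; now {N, R}.
Read '0': N→{M, N}, R→{N}; now {M, N}.
Read '0': M→{R}, N→{M, N}; now {M, N, R}.
Read '1': M→{K, M, P}, N→{L}, R→{L, P}; now {K, L, M, P}.
Read '0': K→{P, T}, L→{P, R, S}, M→{R}, P→∅; now {P, R, S, T}.
Read '0': P→∅, R→{N}, S→{R}, T→{T}; now {N, R, T}.
Read '0': N→{M, N}, R→{N}, T→{T}; now {M, N, T}.
Read '0': M→{R}, N→{M, N}, T→{T}; now {M, N, R, T}.

{M, N, R, T}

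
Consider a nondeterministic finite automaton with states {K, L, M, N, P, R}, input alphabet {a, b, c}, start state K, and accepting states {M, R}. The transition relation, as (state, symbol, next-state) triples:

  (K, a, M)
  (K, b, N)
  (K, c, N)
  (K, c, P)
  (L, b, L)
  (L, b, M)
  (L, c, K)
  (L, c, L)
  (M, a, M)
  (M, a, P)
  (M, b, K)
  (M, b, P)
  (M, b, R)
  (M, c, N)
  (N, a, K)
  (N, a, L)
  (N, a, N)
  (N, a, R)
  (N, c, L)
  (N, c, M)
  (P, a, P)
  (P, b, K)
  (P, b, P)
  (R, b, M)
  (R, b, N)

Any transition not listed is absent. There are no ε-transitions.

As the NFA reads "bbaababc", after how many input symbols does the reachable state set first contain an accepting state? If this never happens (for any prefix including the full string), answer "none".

Start in {K}.
Read 'b': K→{N}; now {N}.
Read 'b': N→∅; now ∅.
The set is empty and remains empty for the remaining 6 symbols.
No reachable set along the way intersects F.

none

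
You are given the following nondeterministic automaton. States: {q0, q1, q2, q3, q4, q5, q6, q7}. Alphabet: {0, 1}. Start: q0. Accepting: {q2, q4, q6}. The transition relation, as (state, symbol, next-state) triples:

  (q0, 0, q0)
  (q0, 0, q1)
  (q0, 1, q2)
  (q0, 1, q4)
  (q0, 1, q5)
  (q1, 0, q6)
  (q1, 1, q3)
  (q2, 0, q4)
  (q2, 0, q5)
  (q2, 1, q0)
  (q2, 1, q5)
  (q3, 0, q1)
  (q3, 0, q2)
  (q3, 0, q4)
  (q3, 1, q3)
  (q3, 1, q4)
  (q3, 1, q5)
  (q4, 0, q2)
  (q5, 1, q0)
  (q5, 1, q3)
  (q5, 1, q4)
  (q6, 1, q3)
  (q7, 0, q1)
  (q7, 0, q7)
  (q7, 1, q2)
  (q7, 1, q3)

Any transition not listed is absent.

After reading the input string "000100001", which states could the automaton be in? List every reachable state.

{q0, q3, q4, q5}

Start in {q0}.
Read '0': q0→{q0, q1}; now {q0, q1}.
Read '0': q0→{q0, q1}, q1→{q6}; now {q0, q1, q6}.
Read '0': q0→{q0, q1}, q1→{q6}, q6→∅; now {q0, q1, q6}.
Read '1': q0→{q2, q4, q5}, q1→{q3}, q6→{q3}; now {q2, q3, q4, q5}.
Read '0': q2→{q4, q5}, q3→{q1, q2, q4}, q4→{q2}, q5→∅; now {q1, q2, q4, q5}.
Read '0': q1→{q6}, q2→{q4, q5}, q4→{q2}, q5→∅; now {q2, q4, q5, q6}.
Read '0': q2→{q4, q5}, q4→{q2}, q5→∅, q6→∅; now {q2, q4, q5}.
Read '0': q2→{q4, q5}, q4→{q2}, q5→∅; now {q2, q4, q5}.
Read '1': q2→{q0, q5}, q4→∅, q5→{q0, q3, q4}; now {q0, q3, q4, q5}.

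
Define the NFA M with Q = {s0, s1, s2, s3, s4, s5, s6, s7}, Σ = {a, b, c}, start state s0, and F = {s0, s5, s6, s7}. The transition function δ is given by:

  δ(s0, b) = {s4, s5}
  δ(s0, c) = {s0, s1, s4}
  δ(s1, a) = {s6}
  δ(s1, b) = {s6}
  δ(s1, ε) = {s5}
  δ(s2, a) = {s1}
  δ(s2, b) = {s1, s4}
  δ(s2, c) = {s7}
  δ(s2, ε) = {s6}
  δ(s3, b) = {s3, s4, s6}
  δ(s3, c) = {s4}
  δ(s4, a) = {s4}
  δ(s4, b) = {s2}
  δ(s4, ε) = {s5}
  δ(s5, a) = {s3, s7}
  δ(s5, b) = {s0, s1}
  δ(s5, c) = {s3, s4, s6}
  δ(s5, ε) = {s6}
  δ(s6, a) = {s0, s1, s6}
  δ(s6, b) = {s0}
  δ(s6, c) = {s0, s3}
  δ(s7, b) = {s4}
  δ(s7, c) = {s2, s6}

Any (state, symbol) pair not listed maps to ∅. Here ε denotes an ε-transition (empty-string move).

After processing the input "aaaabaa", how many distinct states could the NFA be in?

0

Start in {s0}.
Read 'a': s0→∅; now ∅.
The set is empty and remains empty for the remaining 6 symbols.
That set has 0 states.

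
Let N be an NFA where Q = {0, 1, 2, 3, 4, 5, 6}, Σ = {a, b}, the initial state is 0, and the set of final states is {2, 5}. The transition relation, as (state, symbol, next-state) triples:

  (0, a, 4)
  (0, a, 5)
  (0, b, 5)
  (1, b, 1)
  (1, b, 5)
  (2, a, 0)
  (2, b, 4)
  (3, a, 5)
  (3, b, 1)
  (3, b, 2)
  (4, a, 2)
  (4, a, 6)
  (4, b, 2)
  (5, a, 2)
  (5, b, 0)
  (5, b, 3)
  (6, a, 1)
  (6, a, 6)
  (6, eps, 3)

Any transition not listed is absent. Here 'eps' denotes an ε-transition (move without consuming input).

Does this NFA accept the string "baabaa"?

Start in {0}.
Read 'b': 0→{5}; now {5}.
Read 'a': 5→{2}; now {2}.
Read 'a': 2→{0}; now {0}.
Read 'b': 0→{5}; now {5}.
Read 'a': 5→{2}; now {2}.
Read 'a': 2→{0}; now {0}.
The final set {0} contains no accepting state.

No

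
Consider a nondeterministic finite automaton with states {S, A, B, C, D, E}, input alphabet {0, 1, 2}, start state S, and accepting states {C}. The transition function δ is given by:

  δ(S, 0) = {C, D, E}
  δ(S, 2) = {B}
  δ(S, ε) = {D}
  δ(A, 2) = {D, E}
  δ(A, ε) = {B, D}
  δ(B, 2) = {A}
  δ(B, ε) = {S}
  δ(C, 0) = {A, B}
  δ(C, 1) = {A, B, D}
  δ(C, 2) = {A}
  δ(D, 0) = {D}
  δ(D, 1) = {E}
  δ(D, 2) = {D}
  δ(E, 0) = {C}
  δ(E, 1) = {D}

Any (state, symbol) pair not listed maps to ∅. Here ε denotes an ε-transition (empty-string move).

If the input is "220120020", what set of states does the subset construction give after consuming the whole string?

{C, D, E}

Start: ε-closure({S}) = {S, D}.
Read '2': {S, D} → {S, B, D}.
Read '2': {S, B, D} → {S, A, B, D}.
Read '0': {S, A, B, D} → {C, D, E}.
Read '1': {C, D, E} → {S, A, B, D, E}.
Read '2': {S, A, B, D, E} → {S, A, B, D, E}.
Read '0': {S, A, B, D, E} → {C, D, E}.
Read '0': {C, D, E} → {S, A, B, C, D}.
Read '2': {S, A, B, C, D} → {S, A, B, D, E}.
Read '0': {S, A, B, D, E} → {C, D, E}.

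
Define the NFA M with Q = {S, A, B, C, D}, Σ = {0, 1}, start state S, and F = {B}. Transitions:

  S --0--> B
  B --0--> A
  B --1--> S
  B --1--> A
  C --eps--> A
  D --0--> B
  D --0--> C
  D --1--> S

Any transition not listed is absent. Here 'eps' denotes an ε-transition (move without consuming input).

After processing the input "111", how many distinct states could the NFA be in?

0

Start in {S}.
Read '1': {S} → ∅.
The set is empty and remains empty for the remaining 2 symbols.
That set has 0 states.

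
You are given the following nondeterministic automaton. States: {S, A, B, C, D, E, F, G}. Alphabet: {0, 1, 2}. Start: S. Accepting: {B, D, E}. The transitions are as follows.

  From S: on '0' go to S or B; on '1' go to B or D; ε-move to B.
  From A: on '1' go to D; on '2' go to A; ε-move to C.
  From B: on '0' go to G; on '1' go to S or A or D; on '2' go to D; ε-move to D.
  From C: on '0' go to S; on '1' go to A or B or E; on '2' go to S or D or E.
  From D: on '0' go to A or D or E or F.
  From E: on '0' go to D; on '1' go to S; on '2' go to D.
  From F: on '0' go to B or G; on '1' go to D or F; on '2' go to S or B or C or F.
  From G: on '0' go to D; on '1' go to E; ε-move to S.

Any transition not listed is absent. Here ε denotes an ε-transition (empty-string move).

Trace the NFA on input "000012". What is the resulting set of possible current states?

{S, A, B, C, D, E, F}

Start: ε-closure({S}) = {S, B, D}.
Read '0': {S, B, D} → {S, A, B, C, D, E, F, G}.
Read '0': {S, A, B, C, D, E, F, G} → {S, A, B, C, D, E, F, G}.
Read '0': {S, A, B, C, D, E, F, G} → {S, A, B, C, D, E, F, G}.
Read '0': {S, A, B, C, D, E, F, G} → {S, A, B, C, D, E, F, G}.
Read '1': {S, A, B, C, D, E, F, G} → {S, A, B, C, D, E, F}.
Read '2': {S, A, B, C, D, E, F} → {S, A, B, C, D, E, F}.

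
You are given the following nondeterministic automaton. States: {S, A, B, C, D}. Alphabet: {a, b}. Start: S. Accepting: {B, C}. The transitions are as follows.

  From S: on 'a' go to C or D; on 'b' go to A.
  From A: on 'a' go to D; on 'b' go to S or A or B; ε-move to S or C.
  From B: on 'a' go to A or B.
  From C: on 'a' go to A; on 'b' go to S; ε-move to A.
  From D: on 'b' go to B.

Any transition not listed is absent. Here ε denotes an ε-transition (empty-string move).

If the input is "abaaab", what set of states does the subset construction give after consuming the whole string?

{S, A, B, C}

Start in {S}.
Read 'a': S→{C, D}; union {C, D}; ε-closure = {S, A, C, D}.
Read 'b': S→{A}, A→{S, A, B}, C→{S}, D→{B}; union {S, A, B}; ε-closure = {S, A, B, C}.
Read 'a': S→{C, D}, A→{D}, B→{A, B}, C→{A}; union {A, B, C, D}; ε-closure = {S, A, B, C, D}.
Read 'a': S→{C, D}, A→{D}, B→{A, B}, C→{A}, D→∅; union {A, B, C, D}; ε-closure = {S, A, B, C, D}.
Read 'a': S→{C, D}, A→{D}, B→{A, B}, C→{A}, D→∅; union {A, B, C, D}; ε-closure = {S, A, B, C, D}.
Read 'b': S→{A}, A→{S, A, B}, B→∅, C→{S}, D→{B}; union {S, A, B}; ε-closure = {S, A, B, C}.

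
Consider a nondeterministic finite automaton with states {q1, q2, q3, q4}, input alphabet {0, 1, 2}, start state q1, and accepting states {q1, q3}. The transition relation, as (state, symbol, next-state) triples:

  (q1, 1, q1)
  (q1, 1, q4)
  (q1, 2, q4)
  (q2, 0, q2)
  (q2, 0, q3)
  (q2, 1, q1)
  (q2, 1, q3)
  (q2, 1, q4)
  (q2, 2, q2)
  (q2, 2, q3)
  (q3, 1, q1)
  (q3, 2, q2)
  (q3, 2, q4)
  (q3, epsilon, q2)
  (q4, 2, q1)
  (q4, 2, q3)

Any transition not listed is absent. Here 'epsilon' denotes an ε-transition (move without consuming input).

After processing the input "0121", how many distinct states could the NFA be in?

Start in {q1}.
Read '0': q1→∅; now ∅.
The set is empty and remains empty for the remaining 3 symbols.
That set has 0 states.

0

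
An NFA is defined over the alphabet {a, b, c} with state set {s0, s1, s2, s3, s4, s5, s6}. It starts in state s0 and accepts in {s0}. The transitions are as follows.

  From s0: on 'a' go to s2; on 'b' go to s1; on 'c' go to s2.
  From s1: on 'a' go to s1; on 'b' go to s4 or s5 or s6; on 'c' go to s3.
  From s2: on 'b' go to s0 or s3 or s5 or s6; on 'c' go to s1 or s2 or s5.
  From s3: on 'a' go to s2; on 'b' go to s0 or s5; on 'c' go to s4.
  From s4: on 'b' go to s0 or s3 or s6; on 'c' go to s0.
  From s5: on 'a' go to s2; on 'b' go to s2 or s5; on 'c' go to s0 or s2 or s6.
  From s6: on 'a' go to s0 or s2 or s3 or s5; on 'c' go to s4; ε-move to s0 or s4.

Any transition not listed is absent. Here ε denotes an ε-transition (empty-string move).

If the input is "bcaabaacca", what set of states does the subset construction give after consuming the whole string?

∅

Start in {s0}.
Read 'b': s0→{s1}; now {s1}.
Read 'c': s1→{s3}; now {s3}.
Read 'a': s3→{s2}; now {s2}.
Read 'a': s2→∅; now ∅.
The set is empty and remains empty for the remaining 6 symbols.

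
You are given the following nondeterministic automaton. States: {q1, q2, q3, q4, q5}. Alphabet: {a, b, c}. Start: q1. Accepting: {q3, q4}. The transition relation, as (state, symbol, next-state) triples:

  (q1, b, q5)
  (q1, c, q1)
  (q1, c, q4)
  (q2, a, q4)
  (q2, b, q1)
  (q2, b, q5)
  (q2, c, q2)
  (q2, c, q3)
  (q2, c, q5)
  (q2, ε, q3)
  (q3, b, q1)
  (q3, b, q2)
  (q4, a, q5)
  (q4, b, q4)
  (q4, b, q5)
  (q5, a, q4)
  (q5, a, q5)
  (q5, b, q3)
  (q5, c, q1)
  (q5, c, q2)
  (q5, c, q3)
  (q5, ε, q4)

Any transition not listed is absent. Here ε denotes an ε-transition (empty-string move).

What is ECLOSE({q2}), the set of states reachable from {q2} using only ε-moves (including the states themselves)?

Begin with {q2}.
ε-move q2 → q3; add q3.

{q2, q3}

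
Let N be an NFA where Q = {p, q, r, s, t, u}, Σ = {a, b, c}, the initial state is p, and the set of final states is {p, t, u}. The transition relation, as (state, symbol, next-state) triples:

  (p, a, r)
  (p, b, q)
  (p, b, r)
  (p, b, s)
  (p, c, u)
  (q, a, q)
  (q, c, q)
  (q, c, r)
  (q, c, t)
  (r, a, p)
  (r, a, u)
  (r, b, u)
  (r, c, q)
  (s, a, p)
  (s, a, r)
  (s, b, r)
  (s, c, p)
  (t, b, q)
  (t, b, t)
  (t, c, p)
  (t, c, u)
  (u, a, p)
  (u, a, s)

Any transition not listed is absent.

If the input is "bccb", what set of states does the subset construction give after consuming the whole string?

Start in {p}.
Read 'b': {p} → {q, r, s}.
Read 'c': {q, r, s} → {p, q, r, t}.
Read 'c': {p, q, r, t} → {p, q, r, t, u}.
Read 'b': {p, q, r, t, u} → {q, r, s, t, u}.

{q, r, s, t, u}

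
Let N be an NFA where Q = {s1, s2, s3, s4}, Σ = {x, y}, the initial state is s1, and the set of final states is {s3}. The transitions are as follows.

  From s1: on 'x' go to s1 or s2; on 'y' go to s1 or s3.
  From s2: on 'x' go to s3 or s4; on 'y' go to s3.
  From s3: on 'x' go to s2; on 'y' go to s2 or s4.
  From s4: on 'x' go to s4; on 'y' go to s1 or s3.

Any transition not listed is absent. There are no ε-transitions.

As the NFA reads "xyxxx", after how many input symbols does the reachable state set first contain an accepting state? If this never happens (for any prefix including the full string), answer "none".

2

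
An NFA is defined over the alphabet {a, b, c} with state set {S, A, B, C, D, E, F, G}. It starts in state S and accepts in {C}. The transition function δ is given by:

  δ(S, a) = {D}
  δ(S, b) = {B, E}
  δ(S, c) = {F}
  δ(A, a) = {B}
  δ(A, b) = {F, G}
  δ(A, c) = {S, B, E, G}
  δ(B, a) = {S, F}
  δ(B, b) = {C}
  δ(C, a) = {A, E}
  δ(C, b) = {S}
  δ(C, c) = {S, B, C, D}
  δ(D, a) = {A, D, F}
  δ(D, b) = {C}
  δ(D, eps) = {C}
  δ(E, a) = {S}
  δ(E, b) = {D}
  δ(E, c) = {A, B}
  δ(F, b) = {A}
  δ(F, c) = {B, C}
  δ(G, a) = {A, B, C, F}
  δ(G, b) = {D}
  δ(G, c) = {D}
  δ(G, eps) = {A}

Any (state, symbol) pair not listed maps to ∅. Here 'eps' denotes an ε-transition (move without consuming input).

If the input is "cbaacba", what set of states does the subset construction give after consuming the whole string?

{A, B, C, D, E}

Start in {S}.
Read 'c': {S} → {F}.
Read 'b': {F} → {A}.
Read 'a': {A} → {B}.
Read 'a': {B} → {S, F}.
Read 'c': {S, F} → {B, C, F}.
Read 'b': {B, C, F} → {S, A, C}.
Read 'a': {S, A, C} → {A, B, C, D, E}.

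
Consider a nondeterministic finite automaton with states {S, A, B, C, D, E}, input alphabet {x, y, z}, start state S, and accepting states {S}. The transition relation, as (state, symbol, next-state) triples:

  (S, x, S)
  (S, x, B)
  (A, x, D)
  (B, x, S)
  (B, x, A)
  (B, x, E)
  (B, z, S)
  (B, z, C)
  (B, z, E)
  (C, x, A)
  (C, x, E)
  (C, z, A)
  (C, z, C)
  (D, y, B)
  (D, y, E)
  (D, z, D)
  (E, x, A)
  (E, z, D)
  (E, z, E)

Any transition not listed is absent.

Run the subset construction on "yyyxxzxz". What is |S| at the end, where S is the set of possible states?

Start in {S}.
Read 'y': S→∅; now ∅.
The set is empty and remains empty for the remaining 7 symbols.
That set has 0 states.

0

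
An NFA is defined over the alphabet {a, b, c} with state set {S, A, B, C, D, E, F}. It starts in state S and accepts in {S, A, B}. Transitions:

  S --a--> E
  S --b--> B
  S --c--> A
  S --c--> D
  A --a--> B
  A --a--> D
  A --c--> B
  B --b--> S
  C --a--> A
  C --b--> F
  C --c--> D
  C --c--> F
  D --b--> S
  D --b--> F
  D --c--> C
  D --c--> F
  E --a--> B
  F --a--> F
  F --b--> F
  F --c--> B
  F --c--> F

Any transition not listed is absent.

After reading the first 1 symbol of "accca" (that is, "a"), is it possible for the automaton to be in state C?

No

Start in {S}.
Read 'a': {S} → {E}.
State C is not in {E}.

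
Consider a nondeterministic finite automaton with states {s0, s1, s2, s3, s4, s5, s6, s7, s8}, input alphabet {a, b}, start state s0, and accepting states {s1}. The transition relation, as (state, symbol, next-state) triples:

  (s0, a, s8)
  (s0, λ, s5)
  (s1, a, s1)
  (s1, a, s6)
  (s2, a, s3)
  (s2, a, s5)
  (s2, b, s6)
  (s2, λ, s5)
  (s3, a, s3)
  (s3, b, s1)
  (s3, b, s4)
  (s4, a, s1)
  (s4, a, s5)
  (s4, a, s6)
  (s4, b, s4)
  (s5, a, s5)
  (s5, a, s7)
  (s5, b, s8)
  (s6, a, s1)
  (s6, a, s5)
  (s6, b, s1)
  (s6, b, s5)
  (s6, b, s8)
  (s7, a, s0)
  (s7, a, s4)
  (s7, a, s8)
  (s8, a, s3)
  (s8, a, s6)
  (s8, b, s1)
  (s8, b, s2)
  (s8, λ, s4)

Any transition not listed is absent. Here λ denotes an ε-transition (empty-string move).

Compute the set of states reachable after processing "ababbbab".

Start: ε-closure({s0}) = {s0, s5}.
Read 'a': s0→{s8}, s5→{s5, s7}; union {s5, s7, s8}; ε-closure = {s4, s5, s7, s8}.
Read 'b': s4→{s4}, s5→{s8}, s7→∅, s8→{s1, s2}; union {s1, s2, s4, s8}; ε-closure = {s1, s2, s4, s5, s8}.
Read 'a': s1→{s1, s6}, s2→{s3, s5}, s4→{s1, s5, s6}, s5→{s5, s7}, s8→{s3, s6}; now {s1, s3, s5, s6, s7}.
Read 'b': s1→∅, s3→{s1, s4}, s5→{s8}, s6→{s1, s5, s8}, s7→∅; now {s1, s4, s5, s8}.
Read 'b': s1→∅, s4→{s4}, s5→{s8}, s8→{s1, s2}; union {s1, s2, s4, s8}; ε-closure = {s1, s2, s4, s5, s8}.
Read 'b': s1→∅, s2→{s6}, s4→{s4}, s5→{s8}, s8→{s1, s2}; union {s1, s2, s4, s6, s8}; ε-closure = {s1, s2, s4, s5, s6, s8}.
Read 'a': s1→{s1, s6}, s2→{s3, s5}, s4→{s1, s5, s6}, s5→{s5, s7}, s6→{s1, s5}, s8→{s3, s6}; now {s1, s3, s5, s6, s7}.
Read 'b': s1→∅, s3→{s1, s4}, s5→{s8}, s6→{s1, s5, s8}, s7→∅; now {s1, s4, s5, s8}.

{s1, s4, s5, s8}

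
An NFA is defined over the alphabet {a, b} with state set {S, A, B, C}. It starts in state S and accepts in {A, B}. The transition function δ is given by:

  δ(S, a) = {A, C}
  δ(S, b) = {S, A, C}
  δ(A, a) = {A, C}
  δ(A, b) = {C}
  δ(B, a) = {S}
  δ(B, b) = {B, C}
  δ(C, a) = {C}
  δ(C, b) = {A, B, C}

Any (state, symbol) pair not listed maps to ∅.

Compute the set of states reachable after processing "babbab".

{S, A, B, C}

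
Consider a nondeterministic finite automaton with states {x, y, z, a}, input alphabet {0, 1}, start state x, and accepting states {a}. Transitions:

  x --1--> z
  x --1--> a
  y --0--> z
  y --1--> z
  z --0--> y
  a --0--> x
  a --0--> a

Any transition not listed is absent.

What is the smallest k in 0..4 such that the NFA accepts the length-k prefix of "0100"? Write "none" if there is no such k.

Start in {x}.
Read '0': {x} → ∅.
The set is empty and remains empty for the remaining 3 symbols.
No reachable set along the way intersects F.

none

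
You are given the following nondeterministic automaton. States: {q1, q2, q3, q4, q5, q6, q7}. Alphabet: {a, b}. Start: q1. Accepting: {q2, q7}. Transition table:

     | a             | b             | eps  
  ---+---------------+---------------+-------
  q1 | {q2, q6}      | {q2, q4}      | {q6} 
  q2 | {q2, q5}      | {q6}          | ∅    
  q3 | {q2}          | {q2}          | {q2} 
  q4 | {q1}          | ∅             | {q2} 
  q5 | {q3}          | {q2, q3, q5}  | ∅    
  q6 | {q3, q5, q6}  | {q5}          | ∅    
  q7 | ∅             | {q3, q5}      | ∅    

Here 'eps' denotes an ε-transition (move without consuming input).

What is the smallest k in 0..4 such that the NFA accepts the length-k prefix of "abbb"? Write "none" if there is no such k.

Start: ε-closure({q1}) = {q1, q6}.
Read 'a': q1→{q2, q6}, q6→{q3, q5, q6}; now {q2, q3, q5, q6}.
None of the earlier sets intersect F, but {q2, q3, q5, q6} does.

1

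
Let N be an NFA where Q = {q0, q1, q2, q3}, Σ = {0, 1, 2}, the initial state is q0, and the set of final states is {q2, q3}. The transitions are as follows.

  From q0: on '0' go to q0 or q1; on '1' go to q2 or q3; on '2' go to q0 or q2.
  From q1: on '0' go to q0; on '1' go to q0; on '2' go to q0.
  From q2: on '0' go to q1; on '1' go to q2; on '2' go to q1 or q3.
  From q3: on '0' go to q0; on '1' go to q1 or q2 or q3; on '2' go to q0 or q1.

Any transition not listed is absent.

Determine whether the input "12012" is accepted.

Yes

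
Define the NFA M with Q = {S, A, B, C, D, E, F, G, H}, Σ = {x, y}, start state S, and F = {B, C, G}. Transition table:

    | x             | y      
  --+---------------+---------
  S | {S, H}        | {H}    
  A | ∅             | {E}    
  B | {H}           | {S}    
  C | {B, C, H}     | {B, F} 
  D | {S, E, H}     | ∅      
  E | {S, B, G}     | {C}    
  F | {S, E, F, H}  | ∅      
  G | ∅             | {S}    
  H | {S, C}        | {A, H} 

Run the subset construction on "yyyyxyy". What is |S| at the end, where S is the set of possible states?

4

Start in {S}.
Read 'y': S→{H}; now {H}.
Read 'y': H→{A, H}; now {A, H}.
Read 'y': A→{E}, H→{A, H}; now {A, E, H}.
Read 'y': A→{E}, E→{C}, H→{A, H}; now {A, C, E, H}.
Read 'x': A→∅, C→{B, C, H}, E→{S, B, G}, H→{S, C}; now {S, B, C, G, H}.
Read 'y': S→{H}, B→{S}, C→{B, F}, G→{S}, H→{A, H}; now {S, A, B, F, H}.
Read 'y': S→{H}, A→{E}, B→{S}, F→∅, H→{A, H}; now {S, A, E, H}.
That set has 4 states.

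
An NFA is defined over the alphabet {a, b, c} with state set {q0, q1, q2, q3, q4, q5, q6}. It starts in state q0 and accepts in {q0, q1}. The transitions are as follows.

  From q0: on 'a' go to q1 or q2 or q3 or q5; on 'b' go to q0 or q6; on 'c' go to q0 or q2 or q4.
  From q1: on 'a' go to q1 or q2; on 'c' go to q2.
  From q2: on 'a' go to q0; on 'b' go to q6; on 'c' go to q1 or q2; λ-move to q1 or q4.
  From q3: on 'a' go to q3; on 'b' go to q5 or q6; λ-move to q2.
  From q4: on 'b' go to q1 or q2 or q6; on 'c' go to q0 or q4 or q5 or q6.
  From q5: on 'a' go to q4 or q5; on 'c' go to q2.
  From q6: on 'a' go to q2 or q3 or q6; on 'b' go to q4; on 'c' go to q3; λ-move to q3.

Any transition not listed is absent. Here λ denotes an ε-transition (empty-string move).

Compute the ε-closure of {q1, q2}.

Begin with {q1, q2}.
ε-move q2 → q4; add q4.

{q1, q2, q4}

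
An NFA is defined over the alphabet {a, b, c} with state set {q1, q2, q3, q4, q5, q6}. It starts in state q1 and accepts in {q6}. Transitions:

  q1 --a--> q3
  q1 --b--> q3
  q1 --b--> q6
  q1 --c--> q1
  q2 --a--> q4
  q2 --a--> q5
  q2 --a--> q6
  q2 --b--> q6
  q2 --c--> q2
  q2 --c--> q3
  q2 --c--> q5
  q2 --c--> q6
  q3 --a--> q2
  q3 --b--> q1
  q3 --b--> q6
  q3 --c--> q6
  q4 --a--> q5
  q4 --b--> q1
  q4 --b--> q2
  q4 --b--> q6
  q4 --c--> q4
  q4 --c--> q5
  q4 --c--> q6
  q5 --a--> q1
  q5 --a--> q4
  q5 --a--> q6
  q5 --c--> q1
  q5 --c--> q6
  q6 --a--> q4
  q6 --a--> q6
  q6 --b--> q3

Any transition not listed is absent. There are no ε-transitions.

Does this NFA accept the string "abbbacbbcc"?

Start in {q1}.
Read 'a': q1→{q3}; now {q3}.
Read 'b': q3→{q1, q6}; now {q1, q6}.
Read 'b': q1→{q3, q6}, q6→{q3}; now {q3, q6}.
Read 'b': q3→{q1, q6}, q6→{q3}; now {q1, q3, q6}.
Read 'a': q1→{q3}, q3→{q2}, q6→{q4, q6}; now {q2, q3, q4, q6}.
Read 'c': q2→{q2, q3, q5, q6}, q3→{q6}, q4→{q4, q5, q6}, q6→∅; now {q2, q3, q4, q5, q6}.
Read 'b': q2→{q6}, q3→{q1, q6}, q4→{q1, q2, q6}, q5→∅, q6→{q3}; now {q1, q2, q3, q6}.
Read 'b': q1→{q3, q6}, q2→{q6}, q3→{q1, q6}, q6→{q3}; now {q1, q3, q6}.
Read 'c': q1→{q1}, q3→{q6}, q6→∅; now {q1, q6}.
Read 'c': q1→{q1}, q6→∅; now {q1}.
The final set {q1} contains no accepting state.

No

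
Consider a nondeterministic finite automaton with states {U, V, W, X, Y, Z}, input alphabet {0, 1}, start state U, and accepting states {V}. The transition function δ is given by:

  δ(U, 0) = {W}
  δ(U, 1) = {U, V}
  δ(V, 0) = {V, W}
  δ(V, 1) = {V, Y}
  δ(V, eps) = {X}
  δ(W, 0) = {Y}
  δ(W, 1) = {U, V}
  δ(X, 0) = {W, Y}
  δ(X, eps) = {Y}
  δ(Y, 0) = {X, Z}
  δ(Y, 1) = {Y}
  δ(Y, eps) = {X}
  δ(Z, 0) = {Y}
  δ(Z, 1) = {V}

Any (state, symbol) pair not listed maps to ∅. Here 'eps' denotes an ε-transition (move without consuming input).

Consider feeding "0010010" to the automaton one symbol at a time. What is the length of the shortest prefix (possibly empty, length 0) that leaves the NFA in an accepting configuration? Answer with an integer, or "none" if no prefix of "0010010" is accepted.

Start in {U}.
Read '0': U→{W}; now {W}.
Read '0': W→{Y}; union {Y}; ε-closure = {X, Y}.
Read '1': X→∅, Y→{Y}; union {Y}; ε-closure = {X, Y}.
Read '0': X→{W, Y}, Y→{X, Z}; now {W, X, Y, Z}.
Read '0': W→{Y}, X→{W, Y}, Y→{X, Z}, Z→{Y}; now {W, X, Y, Z}.
Read '1': W→{U, V}, X→∅, Y→{Y}, Z→{V}; union {U, V, Y}; ε-closure = {U, V, X, Y}.
None of the earlier sets intersect F, but {U, V, X, Y} does.

6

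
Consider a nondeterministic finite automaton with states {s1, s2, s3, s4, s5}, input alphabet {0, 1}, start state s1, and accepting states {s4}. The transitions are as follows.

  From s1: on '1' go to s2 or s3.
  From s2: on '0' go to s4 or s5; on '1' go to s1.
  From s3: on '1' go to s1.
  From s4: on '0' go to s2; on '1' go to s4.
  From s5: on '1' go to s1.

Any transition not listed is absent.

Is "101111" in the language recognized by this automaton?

Yes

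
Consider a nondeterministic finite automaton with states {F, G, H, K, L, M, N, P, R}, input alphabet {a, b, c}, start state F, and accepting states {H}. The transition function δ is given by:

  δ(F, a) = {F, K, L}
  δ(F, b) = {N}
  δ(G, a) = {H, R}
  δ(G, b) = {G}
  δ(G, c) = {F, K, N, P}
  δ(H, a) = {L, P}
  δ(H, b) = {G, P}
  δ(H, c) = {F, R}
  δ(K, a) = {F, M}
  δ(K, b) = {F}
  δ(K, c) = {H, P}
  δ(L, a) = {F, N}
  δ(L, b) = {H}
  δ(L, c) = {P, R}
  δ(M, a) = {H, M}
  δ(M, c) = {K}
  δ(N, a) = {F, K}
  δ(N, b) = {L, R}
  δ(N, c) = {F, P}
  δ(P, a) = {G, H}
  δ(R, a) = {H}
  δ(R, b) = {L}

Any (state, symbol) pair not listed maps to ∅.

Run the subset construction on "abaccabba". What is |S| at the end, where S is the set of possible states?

Start in {F}.
Read 'a': F→{F, K, L}; now {F, K, L}.
Read 'b': F→{N}, K→{F}, L→{H}; now {F, H, N}.
Read 'a': F→{F, K, L}, H→{L, P}, N→{F, K}; now {F, K, L, P}.
Read 'c': F→∅, K→{H, P}, L→{P, R}, P→∅; now {H, P, R}.
Read 'c': H→{F, R}, P→∅, R→∅; now {F, R}.
Read 'a': F→{F, K, L}, R→{H}; now {F, H, K, L}.
Read 'b': F→{N}, H→{G, P}, K→{F}, L→{H}; now {F, G, H, N, P}.
Read 'b': F→{N}, G→{G}, H→{G, P}, N→{L, R}, P→∅; now {G, L, N, P, R}.
Read 'a': G→{H, R}, L→{F, N}, N→{F, K}, P→{G, H}, R→{H}; now {F, G, H, K, N, R}.
That set has 6 states.

6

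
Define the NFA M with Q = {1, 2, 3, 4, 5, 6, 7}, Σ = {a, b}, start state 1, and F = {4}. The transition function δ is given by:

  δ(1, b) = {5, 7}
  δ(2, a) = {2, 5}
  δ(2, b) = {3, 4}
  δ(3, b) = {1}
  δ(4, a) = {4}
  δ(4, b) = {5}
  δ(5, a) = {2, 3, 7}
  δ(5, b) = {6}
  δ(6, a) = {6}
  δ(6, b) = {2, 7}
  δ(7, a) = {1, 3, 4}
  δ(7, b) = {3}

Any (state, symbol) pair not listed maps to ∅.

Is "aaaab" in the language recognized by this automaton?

Start in {1}.
Read 'a': {1} → ∅.
The set is empty and remains empty for the remaining 4 symbols.
The final set ∅ contains no accepting state.

No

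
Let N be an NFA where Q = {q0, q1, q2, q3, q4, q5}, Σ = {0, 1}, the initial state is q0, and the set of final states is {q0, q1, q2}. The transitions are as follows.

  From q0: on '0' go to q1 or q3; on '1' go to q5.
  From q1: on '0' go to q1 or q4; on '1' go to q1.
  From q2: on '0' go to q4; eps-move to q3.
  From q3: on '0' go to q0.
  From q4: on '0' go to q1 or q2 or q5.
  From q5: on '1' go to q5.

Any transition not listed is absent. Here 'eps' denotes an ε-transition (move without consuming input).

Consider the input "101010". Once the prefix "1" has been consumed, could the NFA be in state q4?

No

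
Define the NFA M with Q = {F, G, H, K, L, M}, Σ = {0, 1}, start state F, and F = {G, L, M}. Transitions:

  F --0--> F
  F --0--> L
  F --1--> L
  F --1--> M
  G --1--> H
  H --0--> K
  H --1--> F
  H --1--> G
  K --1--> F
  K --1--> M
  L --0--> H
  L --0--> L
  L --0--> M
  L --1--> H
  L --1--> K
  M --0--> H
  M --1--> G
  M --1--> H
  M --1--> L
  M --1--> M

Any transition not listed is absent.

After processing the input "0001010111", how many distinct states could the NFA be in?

6

Start in {F}.
Read '0': {F} → {F, L}.
Read '0': {F, L} → {F, H, L, M}.
Read '0': {F, H, L, M} → {F, H, K, L, M}.
Read '1': {F, H, K, L, M} → {F, G, H, K, L, M}.
Read '0': {F, G, H, K, L, M} → {F, H, K, L, M}.
Read '1': {F, H, K, L, M} → {F, G, H, K, L, M}.
Read '0': {F, G, H, K, L, M} → {F, H, K, L, M}.
Read '1': {F, H, K, L, M} → {F, G, H, K, L, M}.
Read '1': {F, G, H, K, L, M} → {F, G, H, K, L, M}.
Read '1': {F, G, H, K, L, M} → {F, G, H, K, L, M}.
That set has 6 states.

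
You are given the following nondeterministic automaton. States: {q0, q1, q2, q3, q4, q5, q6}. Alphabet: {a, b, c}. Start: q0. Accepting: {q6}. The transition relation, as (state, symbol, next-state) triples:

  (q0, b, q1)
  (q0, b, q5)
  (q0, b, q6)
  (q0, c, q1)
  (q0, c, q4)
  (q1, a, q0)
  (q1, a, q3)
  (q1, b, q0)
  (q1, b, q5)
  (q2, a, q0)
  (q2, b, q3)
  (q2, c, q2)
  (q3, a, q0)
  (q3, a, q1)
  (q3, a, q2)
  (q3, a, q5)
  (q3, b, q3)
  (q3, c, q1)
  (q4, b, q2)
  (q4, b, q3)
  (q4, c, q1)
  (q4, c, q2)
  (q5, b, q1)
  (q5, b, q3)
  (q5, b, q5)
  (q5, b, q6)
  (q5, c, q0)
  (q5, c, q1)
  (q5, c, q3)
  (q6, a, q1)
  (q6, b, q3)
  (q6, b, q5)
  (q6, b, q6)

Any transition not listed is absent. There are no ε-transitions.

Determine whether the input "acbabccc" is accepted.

No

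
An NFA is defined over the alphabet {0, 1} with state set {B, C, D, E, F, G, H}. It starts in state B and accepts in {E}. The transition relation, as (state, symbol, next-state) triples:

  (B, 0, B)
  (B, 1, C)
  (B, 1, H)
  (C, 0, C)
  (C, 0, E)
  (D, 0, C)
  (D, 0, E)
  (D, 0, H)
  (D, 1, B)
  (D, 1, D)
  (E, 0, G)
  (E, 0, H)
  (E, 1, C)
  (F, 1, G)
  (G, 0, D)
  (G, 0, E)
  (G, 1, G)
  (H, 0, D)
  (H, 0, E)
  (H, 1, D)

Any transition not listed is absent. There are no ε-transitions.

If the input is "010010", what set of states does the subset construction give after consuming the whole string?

{C, D, E, H}

Start in {B}.
Read '0': {B} → {B}.
Read '1': {B} → {C, H}.
Read '0': {C, H} → {C, D, E}.
Read '0': {C, D, E} → {C, E, G, H}.
Read '1': {C, E, G, H} → {C, D, G}.
Read '0': {C, D, G} → {C, D, E, H}.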